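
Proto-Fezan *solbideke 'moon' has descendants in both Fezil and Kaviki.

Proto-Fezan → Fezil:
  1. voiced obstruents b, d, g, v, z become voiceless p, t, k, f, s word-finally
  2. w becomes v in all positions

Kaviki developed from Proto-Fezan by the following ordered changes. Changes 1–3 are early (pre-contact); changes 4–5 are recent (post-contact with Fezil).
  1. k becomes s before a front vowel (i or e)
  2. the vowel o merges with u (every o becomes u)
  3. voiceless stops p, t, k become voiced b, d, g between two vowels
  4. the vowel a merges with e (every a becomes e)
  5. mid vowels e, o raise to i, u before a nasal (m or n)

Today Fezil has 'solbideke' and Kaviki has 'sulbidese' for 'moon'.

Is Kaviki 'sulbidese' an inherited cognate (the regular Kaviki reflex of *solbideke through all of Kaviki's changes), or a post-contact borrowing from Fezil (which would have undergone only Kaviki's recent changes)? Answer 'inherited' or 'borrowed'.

inherited

If inherited, *solbideke would pass through all of Kaviki's changes:
Kaviki: *solbideke
  solbideke → solbidese   [palatalisation]
  solbidese → sulbidese   [vowel merger]
  sulbidese (rule 3 does not apply)
  sulbidese (rule 4 does not apply)
  sulbidese (rule 5 does not apply)
  giving Kaviki sulbidese.
If borrowed from Fezil 'solbideke' after the early changes, it would undergo only the recent ones:
  rule 4 (vowel merger): no change (solbideke)
  rule 5 (pre-nasal raising): no change (solbideke)
  ⇒ as a loan: solbideke
Kaviki 'sulbidese' matches the inherited outcome exactly, so it is an inherited cognate, not a loan.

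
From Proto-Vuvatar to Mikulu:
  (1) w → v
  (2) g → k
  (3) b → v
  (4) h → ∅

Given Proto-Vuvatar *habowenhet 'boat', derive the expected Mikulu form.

Mikulu: *habowenhet > habovenhet > havovenhet > avovenet  (by unconditioned shift, unconditioned shift, h-loss)

avovenet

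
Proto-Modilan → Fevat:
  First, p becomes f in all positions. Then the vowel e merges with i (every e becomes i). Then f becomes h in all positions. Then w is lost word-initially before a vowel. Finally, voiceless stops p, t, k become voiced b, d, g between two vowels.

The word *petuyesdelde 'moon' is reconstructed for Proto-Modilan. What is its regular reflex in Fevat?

Fevat: *petuyesdelde > fetuyesdelde > fituyisdildi > hituyisdildi > hiduyisdildi  (by unconditioned shift, vowel merger, unconditioned shift, intervocalic voicing)

hiduyisdildi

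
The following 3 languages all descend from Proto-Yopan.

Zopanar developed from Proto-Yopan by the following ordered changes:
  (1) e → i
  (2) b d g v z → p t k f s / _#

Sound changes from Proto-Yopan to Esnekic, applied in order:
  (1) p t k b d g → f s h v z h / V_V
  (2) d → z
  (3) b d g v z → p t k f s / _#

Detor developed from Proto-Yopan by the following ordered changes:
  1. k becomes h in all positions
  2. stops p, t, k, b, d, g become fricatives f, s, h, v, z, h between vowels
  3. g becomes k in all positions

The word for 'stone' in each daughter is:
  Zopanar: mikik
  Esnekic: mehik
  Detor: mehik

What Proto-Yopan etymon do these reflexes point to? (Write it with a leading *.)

Position 3: Zopanar has k, Esnekic has h, Detor has h. Taking the neighbouring segments as reconstructed: Zopanar k can only go back to *k; Esnekic h could go back to *k or *g or *h; Detor h could go back to *k or *g or *h — the one source consistent with every daughter is *k.
Position 2: Zopanar has i, Esnekic has e, Detor has e. Esnekic preserves e here (none of its changes turn any other segment into e), so the proto-segment is *e.
Position 5: Zopanar has k, Esnekic has k, Detor has k. In Detor, k can only continue *g, so the proto-segment is *g.
The remaining positions agree across the daughters. Check the candidate against every language:
Zopanar: start from *mekig.
  rule 1 (vowel merger): mekig → mikig
  rule 2 (final devoicing): mikig → mikik
  ⇒ Zopanar mikik
Esnekic: *mekig
  mekig → mehig   [intervocalic lenition]
  mehig (rule 2 does not apply)
  mehig → mehik   [final devoicing]
  giving Esnekic mehik.
Detor: start from *mekig.
  rule 1 (unconditioned shift): mekig → mehig
  rule 2: no change — mehig
  rule 3 (unconditioned shift): mehig → mehik
  ⇒ Detor mehik
Only *mekig yields all of Zopanar mikik, Esnekic mehik, Detor mehik.

*mekig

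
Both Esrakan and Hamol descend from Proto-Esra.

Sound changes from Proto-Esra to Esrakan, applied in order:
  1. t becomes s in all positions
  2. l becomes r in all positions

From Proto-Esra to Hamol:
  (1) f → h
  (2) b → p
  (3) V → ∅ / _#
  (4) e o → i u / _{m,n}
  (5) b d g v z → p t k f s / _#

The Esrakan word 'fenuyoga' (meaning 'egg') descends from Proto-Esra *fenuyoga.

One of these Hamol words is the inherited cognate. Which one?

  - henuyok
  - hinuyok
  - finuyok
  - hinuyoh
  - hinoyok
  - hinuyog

Hamol: *fenuyoga > henuyoga > henuyog > hinuyog > hinuyok  (by unconditioned shift, apocope, pre-nasal raising, final devoicing)
Only 'hinuyok' matches the regular Hamol development of *fenuyoga.

hinuyok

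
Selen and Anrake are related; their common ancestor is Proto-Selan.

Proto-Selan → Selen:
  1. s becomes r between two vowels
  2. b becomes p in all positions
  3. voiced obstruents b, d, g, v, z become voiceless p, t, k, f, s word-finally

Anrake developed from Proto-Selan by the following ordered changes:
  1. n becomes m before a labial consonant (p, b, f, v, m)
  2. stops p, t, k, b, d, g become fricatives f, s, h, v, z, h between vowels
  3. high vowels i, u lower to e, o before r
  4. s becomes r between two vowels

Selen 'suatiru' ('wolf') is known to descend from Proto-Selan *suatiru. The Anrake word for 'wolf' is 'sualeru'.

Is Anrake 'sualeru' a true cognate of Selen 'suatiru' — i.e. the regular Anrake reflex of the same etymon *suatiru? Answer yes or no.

no

Derive the expected Anrake reflex of *suatiru:
Anrake: *suatiru
  suatiru (rule 1 does not apply)
  suatiru → suasiru   [intervocalic lenition]
  suasiru → suaseru   [pre-rhotic lowering]
  suaseru → suareru   [rhotacism]
  giving Anrake suareru.
The regular Anrake reflex would be 'suareru', but the attested form is 'sualeru'. The correspondence is irregular, so they are not cognates (the Anrake form has a different source).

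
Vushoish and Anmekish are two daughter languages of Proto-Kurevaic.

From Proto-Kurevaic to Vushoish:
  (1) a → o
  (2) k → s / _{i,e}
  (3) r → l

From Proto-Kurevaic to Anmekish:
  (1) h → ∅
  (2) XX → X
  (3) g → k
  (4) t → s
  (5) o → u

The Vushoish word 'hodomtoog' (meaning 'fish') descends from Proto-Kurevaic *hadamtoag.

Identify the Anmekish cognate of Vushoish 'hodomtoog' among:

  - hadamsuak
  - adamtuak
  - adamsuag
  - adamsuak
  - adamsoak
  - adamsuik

adamsuak

Anmekish: start from *hadamtoag.
  rule 1 (h-loss): hadamtoag → adamtoag
  rule 2: no change — adamtoag
  rule 3 (unconditioned shift): adamtoag → adamtoak
  rule 4 (unconditioned shift): adamtoak → adamsoak
  rule 5 (vowel merger): adamsoak → adamsuak
  ⇒ Anmekish adamsuak
Among the options, 'adamsuak' alone shows every Anmekish change applied in order.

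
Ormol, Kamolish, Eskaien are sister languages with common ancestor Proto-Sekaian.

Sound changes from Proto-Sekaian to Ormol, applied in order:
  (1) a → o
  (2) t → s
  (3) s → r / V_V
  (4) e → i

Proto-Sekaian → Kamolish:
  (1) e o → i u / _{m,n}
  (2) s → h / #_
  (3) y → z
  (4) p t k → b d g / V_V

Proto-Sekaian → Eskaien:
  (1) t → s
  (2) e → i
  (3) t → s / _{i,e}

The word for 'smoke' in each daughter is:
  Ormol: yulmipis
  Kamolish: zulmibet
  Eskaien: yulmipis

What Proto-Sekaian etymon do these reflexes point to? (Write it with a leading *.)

*yulmipet

Position 7: Ormol has i, Kamolish has e, Eskaien has i. Kamolish preserves e here (none of its changes turn any other segment into e), so the proto-segment is *e.
Position 6: Ormol has p, Kamolish has b, Eskaien has p. Ormol preserves p here (none of its changes turn any other segment into p), so the proto-segment is *p.
This points to *yulmipet. Verify forward in each daughter:
Ormol: *yulmipet > yulmipes > yulmipis  (by unconditioned shift, vowel merger)
Kamolish: *yulmipet
  yulmipet (rule 1 does not apply)
  yulmipet (rule 2 does not apply)
  yulmipet → zulmipet   [unconditioned shift]
  zulmipet → zulmibet   [intervocalic voicing]
  giving Kamolish zulmibet.
Eskaien: *yulmipet > yulmipes > yulmipis  (by unconditioned shift, vowel merger)
No other proto-form is consistent with every reflex, so the reconstruction is *yulmipet.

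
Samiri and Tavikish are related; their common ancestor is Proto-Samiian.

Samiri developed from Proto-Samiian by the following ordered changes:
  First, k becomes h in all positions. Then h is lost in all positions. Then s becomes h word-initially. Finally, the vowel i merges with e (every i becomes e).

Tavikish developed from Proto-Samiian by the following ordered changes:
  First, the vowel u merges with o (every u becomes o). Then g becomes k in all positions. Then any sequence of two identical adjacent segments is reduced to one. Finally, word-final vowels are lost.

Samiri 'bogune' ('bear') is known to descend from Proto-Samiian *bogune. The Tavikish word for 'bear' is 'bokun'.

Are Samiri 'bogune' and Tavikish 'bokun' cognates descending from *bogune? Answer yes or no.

no

Derive the expected Tavikish reflex of *bogune:
Tavikish: *bogune
  bogune → bogone   [vowel merger]
  bogone → bokone   [unconditioned shift]
  bokone (rule 3 does not apply)
  bokone → bokon   [apocope]
  giving Tavikish bokon.
The regular Tavikish reflex would be 'bokon', but the attested form is 'bokun'. The correspondence is irregular, so they are not cognates (the Tavikish form has a different source).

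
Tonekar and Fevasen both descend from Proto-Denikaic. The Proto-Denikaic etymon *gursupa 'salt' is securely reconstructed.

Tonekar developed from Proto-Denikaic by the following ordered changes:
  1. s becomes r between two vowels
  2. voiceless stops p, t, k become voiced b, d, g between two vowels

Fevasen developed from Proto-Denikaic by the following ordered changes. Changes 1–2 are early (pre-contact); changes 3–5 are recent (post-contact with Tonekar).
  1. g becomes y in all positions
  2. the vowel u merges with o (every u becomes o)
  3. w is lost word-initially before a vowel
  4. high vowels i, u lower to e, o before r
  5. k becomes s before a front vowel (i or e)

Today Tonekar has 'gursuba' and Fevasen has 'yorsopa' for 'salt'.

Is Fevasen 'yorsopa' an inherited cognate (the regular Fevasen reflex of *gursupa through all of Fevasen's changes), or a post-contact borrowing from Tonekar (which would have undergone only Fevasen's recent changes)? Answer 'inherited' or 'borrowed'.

inherited

If inherited, *gursupa would pass through all of Fevasen's changes:
Fevasen: start from *gursupa.
  rule 1 (unconditioned shift): gursupa → yursupa
  rule 2 (vowel merger): yursupa → yorsopa
  rule 3: no change — yorsopa
  rule 4: no change — yorsopa
  rule 5: no change — yorsopa
  ⇒ Fevasen yorsopa
If borrowed from Tonekar 'gursuba' after the early changes, it would undergo only the recent ones:
  rule 3 (glide loss): no change (gursuba)
  rule 4 (pre-rhotic lowering): gursuba → gorsuba
  rule 5 (palatalisation): no change (gorsuba)
  ⇒ as a loan: gorsuba
Fevasen 'yorsopa' matches the inherited outcome exactly, so it is an inherited cognate, not a loan.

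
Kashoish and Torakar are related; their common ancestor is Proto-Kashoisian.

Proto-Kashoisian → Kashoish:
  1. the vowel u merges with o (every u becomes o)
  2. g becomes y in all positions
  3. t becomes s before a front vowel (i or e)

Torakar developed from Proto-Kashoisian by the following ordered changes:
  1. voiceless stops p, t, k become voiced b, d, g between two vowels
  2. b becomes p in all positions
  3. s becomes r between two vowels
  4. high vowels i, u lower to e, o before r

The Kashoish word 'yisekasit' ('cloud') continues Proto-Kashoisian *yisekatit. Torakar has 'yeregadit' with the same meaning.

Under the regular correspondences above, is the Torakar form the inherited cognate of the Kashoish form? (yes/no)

Derive the expected Torakar reflex of *yisekatit:
Torakar: *yisekatit > yisegadit > yiregadit > yeregadit  (by intervocalic voicing, rhotacism, pre-rhotic lowering)
Torakar 'yeregadit' matches the regular reflex exactly, so the pair is cognate.

yes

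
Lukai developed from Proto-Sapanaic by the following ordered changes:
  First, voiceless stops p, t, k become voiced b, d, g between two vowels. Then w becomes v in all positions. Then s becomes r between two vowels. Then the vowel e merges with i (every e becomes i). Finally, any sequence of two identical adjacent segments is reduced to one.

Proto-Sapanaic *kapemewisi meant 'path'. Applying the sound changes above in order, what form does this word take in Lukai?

Lukai: *kapemewisi > kabemewisi > kabemevisi > kabemeviri > kabimiviri  (by intervocalic voicing, unconditioned shift, rhotacism, vowel merger)

kabimiviri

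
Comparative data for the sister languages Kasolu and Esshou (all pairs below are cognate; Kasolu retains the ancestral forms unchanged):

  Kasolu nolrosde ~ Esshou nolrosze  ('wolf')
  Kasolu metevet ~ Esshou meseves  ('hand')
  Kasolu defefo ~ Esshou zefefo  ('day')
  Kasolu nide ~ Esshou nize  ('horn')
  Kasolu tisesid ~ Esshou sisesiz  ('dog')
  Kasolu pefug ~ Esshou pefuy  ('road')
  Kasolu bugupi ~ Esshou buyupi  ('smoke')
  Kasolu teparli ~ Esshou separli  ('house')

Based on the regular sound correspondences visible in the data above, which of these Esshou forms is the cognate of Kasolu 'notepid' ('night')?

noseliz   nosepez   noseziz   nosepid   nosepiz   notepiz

metevet ~ meseves — Kasolu t corresponds to Esshou s between vowels (before a front vowel).
tisesid ~ sisesiz — Kasolu d corresponds to Esshou z word-finally.
Applying these to Kasolu 'notepid':
  notepid → nosepid   (t→s between vowels (before a front vowel))
  nosepid → nosepiz   (d→z word-finally)
So the Esshou cognate is 'nosepiz'.

nosepiz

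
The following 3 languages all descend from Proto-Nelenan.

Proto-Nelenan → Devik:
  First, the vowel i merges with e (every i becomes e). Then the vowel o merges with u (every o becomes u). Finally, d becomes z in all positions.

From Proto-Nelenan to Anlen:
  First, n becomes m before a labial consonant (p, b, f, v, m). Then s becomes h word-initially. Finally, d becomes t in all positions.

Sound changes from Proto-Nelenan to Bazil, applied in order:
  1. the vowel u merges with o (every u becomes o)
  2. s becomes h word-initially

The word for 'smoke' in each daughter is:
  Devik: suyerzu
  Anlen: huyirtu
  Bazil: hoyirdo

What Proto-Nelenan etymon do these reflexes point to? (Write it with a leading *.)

*suyirdu

Position 1: Devik has s, Anlen has h, Bazil has h. Devik preserves s here (none of its changes turn any other segment into s), so the proto-segment is *s.
Position 4: Devik has e, Anlen has i, Bazil has i. Anlen preserves i here (none of its changes turn any other segment into i), so the proto-segment is *i.
This points to *suyirdu. Verify forward in each daughter:
Devik: start from *suyirdu.
  rule 1 (vowel merger): suyirdu → suyerdu
  rule 2: no change — suyerdu
  rule 3 (unconditioned shift): suyerdu → suyerzu
  ⇒ Devik suyerzu
Anlen: *suyirdu
  suyirdu (rule 1 does not apply)
  suyirdu → huyirdu   [debuccalisation]
  huyirdu → huyirtu   [unconditioned shift]
  giving Anlen huyirtu.
Bazil: *suyirdu > soyirdo > hoyirdo  (by vowel merger, debuccalisation)
*suyirdu is the unique common source.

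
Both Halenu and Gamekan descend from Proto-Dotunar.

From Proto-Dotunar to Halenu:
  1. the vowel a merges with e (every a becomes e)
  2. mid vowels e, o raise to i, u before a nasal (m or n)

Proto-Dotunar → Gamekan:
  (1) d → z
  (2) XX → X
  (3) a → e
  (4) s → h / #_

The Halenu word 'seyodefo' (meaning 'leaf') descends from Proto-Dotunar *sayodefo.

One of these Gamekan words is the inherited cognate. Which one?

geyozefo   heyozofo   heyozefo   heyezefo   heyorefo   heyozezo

Gamekan: start from *sayodefo.
  rule 1 (unconditioned shift): sayodefo → sayozefo
  rule 2: no change — sayozefo
  rule 3 (vowel merger): sayozefo → seyozefo
  rule 4 (debuccalisation): seyozefo → heyozefo
  ⇒ Gamekan heyozefo
The other candidates each miss or misapply at least one Gamekan change.

heyozefo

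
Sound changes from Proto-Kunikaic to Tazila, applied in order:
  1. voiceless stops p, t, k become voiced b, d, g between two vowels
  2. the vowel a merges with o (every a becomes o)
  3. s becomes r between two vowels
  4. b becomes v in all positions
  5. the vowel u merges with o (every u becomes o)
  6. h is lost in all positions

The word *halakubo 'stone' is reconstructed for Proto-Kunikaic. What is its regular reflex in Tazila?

ologovo

Tazila: start from *halakubo.
  rule 1 (intervocalic voicing): halakubo → halagubo
  rule 2 (vowel merger): halagubo → hologubo
  rule 3: no change — hologubo
  rule 4 (unconditioned shift): hologubo → hologuvo
  rule 5 (vowel merger): hologuvo → hologovo
  rule 6 (h-loss): hologovo → ologovo
  ⇒ Tazila ologovo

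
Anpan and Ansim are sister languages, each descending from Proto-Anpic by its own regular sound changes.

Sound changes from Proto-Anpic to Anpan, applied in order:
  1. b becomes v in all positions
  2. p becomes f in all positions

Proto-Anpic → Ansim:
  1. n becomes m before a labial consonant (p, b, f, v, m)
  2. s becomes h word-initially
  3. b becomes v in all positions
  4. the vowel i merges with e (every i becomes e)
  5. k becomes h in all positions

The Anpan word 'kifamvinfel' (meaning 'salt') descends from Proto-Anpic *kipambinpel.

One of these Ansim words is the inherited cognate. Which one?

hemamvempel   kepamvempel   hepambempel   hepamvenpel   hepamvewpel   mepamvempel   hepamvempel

Ansim: *kipambinpel
  kipambinpel → kipambimpel   [nasal place assimilation]
  kipambimpel (rule 2 does not apply)
  kipambimpel → kipamvimpel   [unconditioned shift]
  kipamvimpel → kepamvempel   [vowel merger]
  kepamvempel → hepamvempel   [unconditioned shift]
  giving Ansim hepamvempel.

hepamvempel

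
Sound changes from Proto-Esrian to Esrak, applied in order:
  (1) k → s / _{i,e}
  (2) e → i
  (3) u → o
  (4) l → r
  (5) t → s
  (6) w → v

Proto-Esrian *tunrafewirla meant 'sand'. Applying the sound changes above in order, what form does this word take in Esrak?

sonrafivirra

Esrak: *tunrafewirla > tunrafiwirla > tonrafiwirla > tonrafiwirra > sonrafiwirra > sonrafivirra  (by vowel merger, vowel merger, unconditioned shift, unconditioned shift, unconditioned shift)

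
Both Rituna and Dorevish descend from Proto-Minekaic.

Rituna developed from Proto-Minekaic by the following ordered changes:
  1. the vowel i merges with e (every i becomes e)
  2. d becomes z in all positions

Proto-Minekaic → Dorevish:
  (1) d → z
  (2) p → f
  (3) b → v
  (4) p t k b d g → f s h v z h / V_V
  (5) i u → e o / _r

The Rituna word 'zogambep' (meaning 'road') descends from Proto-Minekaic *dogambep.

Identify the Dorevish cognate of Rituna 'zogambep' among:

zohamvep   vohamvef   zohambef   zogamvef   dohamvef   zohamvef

Dorevish: *dogambep > zogambep > zogambef > zogamvef > zohamvef  (by unconditioned shift, unconditioned shift, unconditioned shift, intervocalic lenition)
The other candidates each miss or misapply at least one Dorevish change.

zohamvef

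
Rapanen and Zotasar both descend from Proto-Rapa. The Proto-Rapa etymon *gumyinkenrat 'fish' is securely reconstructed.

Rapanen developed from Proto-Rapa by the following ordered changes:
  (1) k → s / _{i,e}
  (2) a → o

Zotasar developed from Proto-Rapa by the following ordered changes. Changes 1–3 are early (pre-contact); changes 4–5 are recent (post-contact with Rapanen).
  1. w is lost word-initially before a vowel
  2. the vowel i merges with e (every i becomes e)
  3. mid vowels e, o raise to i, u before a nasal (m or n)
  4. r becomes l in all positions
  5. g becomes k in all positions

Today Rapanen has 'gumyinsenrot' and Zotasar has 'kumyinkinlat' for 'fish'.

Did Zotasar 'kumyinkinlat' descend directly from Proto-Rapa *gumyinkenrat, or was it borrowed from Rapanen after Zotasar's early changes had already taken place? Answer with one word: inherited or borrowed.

If inherited, *gumyinkenrat would pass through all of Zotasar's changes:
Zotasar: *gumyinkenrat > gumyenkenrat > gumyinkinrat > gumyinkinlat > kumyinkinlat  (by vowel merger, pre-nasal raising, unconditioned shift, unconditioned shift)
If borrowed from Rapanen 'gumyinsenrot' after the early changes, it would undergo only the recent ones:
  rule 4 (unconditioned shift): gumyinsenrot → gumyinsenlot
  rule 5 (unconditioned shift): gumyinsenlot → kumyinsenlot
  ⇒ as a loan: kumyinsenlot
Zotasar 'kumyinkinlat' matches the inherited outcome exactly, so it is an inherited cognate, not a loan.

inherited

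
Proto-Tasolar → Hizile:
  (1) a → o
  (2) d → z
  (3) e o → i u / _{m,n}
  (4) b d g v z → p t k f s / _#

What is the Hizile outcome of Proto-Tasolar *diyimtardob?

Hizile: *diyimtardob
  diyimtardob → diyimtordob   [vowel merger]
  diyimtordob → ziyimtorzob   [unconditioned shift]
  ziyimtorzob (rule 3 does not apply)
  ziyimtorzob → ziyimtorzop   [final devoicing]
  giving Hizile ziyimtorzop.

ziyimtorzop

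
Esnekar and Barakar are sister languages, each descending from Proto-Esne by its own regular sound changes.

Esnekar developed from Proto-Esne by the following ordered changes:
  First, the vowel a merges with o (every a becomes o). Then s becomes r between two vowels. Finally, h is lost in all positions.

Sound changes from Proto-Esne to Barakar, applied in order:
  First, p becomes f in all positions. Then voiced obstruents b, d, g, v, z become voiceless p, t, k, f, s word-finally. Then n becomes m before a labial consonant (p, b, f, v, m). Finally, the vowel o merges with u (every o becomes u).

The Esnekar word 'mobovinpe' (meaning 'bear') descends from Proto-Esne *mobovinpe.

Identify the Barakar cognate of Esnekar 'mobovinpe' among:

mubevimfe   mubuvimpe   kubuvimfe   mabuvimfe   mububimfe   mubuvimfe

Barakar: *mobovinpe
  mobovinpe → mobovinfe   [unconditioned shift]
  mobovinfe (rule 2 does not apply)
  mobovinfe → mobovimfe   [nasal place assimilation]
  mobovimfe → mubuvimfe   [vowel merger]
  giving Barakar mubuvimfe.
The other candidates each miss or misapply at least one Barakar change.

mubuvimfe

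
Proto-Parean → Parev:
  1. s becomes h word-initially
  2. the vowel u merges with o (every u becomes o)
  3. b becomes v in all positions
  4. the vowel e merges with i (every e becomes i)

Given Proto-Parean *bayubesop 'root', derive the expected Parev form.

Parev: *bayubesop > bayobesop > vayovesop > vayovisop  (by vowel merger, unconditioned shift, vowel merger)

vayovisop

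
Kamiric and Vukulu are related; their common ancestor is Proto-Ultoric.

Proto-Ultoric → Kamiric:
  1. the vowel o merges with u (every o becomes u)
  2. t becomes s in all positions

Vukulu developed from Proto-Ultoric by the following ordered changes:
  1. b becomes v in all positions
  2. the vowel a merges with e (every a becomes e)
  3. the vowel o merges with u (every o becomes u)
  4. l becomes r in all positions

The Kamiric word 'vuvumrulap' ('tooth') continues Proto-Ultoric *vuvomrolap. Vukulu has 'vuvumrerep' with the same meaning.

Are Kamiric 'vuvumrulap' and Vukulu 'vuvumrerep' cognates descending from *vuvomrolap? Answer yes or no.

no

Derive the expected Vukulu reflex of *vuvomrolap:
Vukulu: *vuvomrolap > vuvomrolep > vuvumrulep > vuvumrurep  (by vowel merger, vowel merger, unconditioned shift)
The regular Vukulu reflex would be 'vuvumrurep', but the attested form is 'vuvumrerep'. The correspondence is irregular, so they are not cognates (the Vukulu form has a different source).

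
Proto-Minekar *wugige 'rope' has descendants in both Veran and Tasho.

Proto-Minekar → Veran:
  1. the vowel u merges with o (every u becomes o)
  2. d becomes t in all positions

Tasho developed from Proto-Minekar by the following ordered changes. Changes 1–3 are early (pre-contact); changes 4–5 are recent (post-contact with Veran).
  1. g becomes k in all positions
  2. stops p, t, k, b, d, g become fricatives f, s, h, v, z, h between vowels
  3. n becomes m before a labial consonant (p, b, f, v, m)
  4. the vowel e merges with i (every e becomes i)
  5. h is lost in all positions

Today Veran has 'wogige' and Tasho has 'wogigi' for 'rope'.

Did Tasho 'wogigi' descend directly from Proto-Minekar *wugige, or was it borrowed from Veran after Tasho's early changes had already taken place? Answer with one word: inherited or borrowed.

borrowed

If inherited, *wugige would pass through all of Tasho's changes:
Tasho: *wugige
  wugige → wukike   [unconditioned shift]
  wukike → wuhihe   [intervocalic lenition]
  wuhihe (rule 3 does not apply)
  wuhihe → wuhihi   [vowel merger]
  wuhihi → wuii   [h-loss]
  giving Tasho wuii.
If borrowed from Veran 'wogige' after the early changes, it would undergo only the recent ones:
  rule 4 (vowel merger): wogige → wogigi
  rule 5 (h-loss): no change (wogigi)
  ⇒ as a loan: wogigi
Tasho 'wogigi' matches the loan outcome 'wogigi', not the inherited 'wuii' — it skipped the early Tasho changes, so it was borrowed from Veran.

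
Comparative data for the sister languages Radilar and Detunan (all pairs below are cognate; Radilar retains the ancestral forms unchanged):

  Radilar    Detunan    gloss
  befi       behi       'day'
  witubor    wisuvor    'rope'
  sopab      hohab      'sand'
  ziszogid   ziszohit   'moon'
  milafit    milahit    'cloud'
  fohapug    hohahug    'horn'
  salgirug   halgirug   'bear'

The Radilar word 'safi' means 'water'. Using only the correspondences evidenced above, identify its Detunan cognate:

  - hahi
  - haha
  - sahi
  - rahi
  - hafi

hahi

salgirug ~ halgirug — Radilar s corresponds to Detunan h word-initially before a back vowel.
befi ~ behi, milafit ~ milahit — Radilar f corresponds to Detunan h between vowels (before a front vowel).
Applying these to Radilar 'safi':
  safi → hafi   (s→h word-initially before a back vowel)
  hafi → hahi   (f→h between vowels (before a front vowel))
So the Detunan cognate is 'hahi'.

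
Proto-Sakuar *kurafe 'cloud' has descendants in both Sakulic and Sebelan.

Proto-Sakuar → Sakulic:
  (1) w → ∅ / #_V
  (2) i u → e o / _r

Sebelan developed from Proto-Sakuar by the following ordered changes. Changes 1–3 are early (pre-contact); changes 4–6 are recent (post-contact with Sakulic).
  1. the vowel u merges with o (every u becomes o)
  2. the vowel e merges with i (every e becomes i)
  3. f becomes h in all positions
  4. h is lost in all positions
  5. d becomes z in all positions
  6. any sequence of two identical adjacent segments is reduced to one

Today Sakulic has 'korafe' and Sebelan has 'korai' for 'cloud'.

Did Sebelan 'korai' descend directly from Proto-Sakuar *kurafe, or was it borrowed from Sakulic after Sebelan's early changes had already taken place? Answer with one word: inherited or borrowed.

If inherited, *kurafe would pass through all of Sebelan's changes:
Sebelan: start from *kurafe.
  rule 1 (vowel merger): kurafe → korafe
  rule 2 (vowel merger): korafe → korafi
  rule 3 (unconditioned shift): korafi → korahi
  rule 4 (h-loss): korahi → korai
  rule 5: no change — korai
  rule 6: no change — korai
  ⇒ Sebelan korai
If borrowed from Sakulic 'korafe' after the early changes, it would undergo only the recent ones:
  rule 4 (h-loss): no change (korafe)
  rule 5 (unconditioned shift): no change (korafe)
  rule 6 (degemination): no change (korafe)
  ⇒ as a loan: korafe
Sebelan 'korai' matches the inherited outcome exactly, so it is an inherited cognate, not a loan.

inherited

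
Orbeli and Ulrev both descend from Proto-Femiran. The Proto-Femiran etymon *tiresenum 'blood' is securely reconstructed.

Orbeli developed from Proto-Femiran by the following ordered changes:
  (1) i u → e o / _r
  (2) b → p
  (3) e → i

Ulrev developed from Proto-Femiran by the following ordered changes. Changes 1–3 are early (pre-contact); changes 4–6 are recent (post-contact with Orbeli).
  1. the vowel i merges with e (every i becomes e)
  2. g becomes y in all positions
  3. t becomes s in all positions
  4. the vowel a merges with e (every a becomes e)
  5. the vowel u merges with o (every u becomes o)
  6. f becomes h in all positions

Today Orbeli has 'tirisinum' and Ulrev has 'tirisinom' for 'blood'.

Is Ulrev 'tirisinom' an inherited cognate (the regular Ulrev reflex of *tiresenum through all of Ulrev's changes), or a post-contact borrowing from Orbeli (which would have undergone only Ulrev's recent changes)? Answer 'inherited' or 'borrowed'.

borrowed

If inherited, *tiresenum would pass through all of Ulrev's changes:
Ulrev: *tiresenum > teresenum > seresenum > seresenom  (by vowel merger, unconditioned shift, vowel merger)
If borrowed from Orbeli 'tirisinum' after the early changes, it would undergo only the recent ones:
  rule 4 (vowel merger): no change (tirisinum)
  rule 5 (vowel merger): tirisinum → tirisinom
  rule 6 (unconditioned shift): no change (tirisinom)
  ⇒ as a loan: tirisinom
Ulrev 'tirisinom' matches the loan outcome 'tirisinom', not the inherited 'seresenom' — it skipped the early Ulrev changes, so it was borrowed from Orbeli.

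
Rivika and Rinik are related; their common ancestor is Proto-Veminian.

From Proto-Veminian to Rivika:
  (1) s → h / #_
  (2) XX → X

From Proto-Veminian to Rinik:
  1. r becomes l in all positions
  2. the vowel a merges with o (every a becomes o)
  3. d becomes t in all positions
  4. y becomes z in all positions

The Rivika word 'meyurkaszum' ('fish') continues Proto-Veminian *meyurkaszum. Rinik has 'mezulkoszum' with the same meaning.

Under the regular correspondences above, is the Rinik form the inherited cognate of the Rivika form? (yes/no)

yes

Derive the expected Rinik reflex of *meyurkaszum:
Rinik: *meyurkaszum > meyulkaszum > meyulkoszum > mezulkoszum  (by unconditioned shift, vowel merger, unconditioned shift)
Rinik 'mezulkoszum' matches the regular reflex exactly, so the pair is cognate.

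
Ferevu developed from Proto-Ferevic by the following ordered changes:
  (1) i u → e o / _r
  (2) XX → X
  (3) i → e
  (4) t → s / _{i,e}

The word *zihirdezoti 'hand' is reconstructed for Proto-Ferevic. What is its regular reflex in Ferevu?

Ferevu: start from *zihirdezoti.
  rule 1 (pre-rhotic lowering): zihirdezoti → ziherdezoti
  rule 2: no change — ziherdezoti
  rule 3 (vowel merger): ziherdezoti → zeherdezote
  rule 4 (palatalisation): zeherdezote → zeherdezose
  ⇒ Ferevu zeherdezose

zeherdezose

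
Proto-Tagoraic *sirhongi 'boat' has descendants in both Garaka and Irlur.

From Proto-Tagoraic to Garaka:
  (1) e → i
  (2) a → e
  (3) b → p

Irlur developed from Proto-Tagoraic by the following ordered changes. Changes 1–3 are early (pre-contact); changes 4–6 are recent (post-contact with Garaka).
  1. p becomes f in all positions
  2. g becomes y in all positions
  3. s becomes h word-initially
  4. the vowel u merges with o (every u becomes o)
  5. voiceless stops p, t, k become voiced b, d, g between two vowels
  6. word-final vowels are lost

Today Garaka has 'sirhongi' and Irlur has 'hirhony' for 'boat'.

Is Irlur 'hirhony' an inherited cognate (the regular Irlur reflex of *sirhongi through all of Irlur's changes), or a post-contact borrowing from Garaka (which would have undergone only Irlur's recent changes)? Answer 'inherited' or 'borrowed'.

inherited

If inherited, *sirhongi would pass through all of Irlur's changes:
Irlur: *sirhongi
  sirhongi (rule 1 does not apply)
  sirhongi → sirhonyi   [unconditioned shift]
  sirhonyi → hirhonyi   [debuccalisation]
  hirhonyi (rule 4 does not apply)
  hirhonyi (rule 5 does not apply)
  hirhonyi → hirhony   [apocope]
  giving Irlur hirhony.
If borrowed from Garaka 'sirhongi' after the early changes, it would undergo only the recent ones:
  rule 4 (vowel merger): no change (sirhongi)
  rule 5 (intervocalic voicing): no change (sirhongi)
  rule 6 (apocope): sirhongi → sirhong
  ⇒ as a loan: sirhong
Irlur 'hirhony' matches the inherited outcome exactly, so it is an inherited cognate, not a loan.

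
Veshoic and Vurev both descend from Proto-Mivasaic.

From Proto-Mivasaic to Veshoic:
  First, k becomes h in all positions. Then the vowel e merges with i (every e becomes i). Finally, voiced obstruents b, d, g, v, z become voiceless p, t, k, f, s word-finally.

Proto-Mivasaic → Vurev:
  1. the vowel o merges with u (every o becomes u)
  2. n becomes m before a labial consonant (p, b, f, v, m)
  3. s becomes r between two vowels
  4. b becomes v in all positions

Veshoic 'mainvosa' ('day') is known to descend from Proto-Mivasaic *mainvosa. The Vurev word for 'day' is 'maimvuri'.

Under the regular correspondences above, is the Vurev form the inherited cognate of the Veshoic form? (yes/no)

Derive the expected Vurev reflex of *mainvosa:
Vurev: *mainvosa
  mainvosa → mainvusa   [vowel merger]
  mainvusa → maimvusa   [nasal place assimilation]
  maimvusa → maimvura   [rhotacism]
  maimvura (rule 4 does not apply)
  giving Vurev maimvura.
The regular Vurev reflex would be 'maimvura', but the attested form is 'maimvuri'. The correspondence is irregular, so they are not cognates (the Vurev form has a different source).

no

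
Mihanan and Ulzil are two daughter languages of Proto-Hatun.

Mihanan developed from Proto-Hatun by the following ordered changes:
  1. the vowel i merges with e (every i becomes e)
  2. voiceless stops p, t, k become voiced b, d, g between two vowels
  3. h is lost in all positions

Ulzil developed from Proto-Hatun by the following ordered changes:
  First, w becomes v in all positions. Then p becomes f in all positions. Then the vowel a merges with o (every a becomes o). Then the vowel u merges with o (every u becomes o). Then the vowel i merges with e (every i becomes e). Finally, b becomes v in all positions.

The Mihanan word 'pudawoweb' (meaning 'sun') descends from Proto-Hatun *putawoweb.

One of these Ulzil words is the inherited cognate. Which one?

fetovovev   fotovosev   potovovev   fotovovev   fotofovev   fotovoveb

Ulzil: start from *putawoweb.
  rule 1 (unconditioned shift): putawoweb → putavoveb
  rule 2 (unconditioned shift): putavoveb → futavoveb
  rule 3 (vowel merger): futavoveb → futovoveb
  rule 4 (vowel merger): futovoveb → fotovoveb
  rule 5: no change — fotovoveb
  rule 6 (unconditioned shift): fotovoveb → fotovovev
  ⇒ Ulzil fotovovev

fotovovev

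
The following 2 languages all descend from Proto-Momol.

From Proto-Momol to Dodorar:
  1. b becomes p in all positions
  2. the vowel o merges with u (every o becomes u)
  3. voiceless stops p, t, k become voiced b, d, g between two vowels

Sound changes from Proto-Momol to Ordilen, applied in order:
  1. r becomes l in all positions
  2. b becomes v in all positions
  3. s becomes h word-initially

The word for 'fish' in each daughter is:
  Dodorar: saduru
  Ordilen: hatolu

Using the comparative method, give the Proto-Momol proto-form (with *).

Position 5: Dodorar has r, Ordilen has l. Dodorar preserves r here (none of its changes turn any other segment into r), so the proto-segment is *r.
Position 3: Dodorar has d, Ordilen has t. Ordilen preserves t here (none of its changes turn any other segment into t), so the proto-segment is *t.
Verify the candidate proto-form against each daughter:
Dodorar: *satoru
  satoru (rule 1 does not apply)
  satoru → saturu   [vowel merger]
  saturu → saduru   [intervocalic voicing]
  giving Dodorar saduru.
Ordilen: *satoru
  satoru → satolu   [unconditioned shift]
  satolu (rule 2 does not apply)
  satolu → hatolu   [debuccalisation]
  giving Ordilen hatolu.
No other proto-form is consistent with every reflex, so the reconstruction is *satoru.

*satoru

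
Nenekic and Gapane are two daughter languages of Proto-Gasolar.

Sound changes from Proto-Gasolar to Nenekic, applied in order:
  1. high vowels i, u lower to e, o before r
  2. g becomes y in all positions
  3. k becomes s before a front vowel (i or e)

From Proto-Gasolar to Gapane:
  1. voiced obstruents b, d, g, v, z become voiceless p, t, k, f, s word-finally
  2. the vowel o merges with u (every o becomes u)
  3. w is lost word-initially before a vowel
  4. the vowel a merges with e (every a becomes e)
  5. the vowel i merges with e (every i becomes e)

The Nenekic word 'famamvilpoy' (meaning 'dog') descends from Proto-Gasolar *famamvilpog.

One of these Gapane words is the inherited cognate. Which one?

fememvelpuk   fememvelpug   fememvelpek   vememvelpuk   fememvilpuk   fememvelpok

fememvelpuk

Gapane: start from *famamvilpog.
  rule 1 (final devoicing): famamvilpog → famamvilpok
  rule 2 (vowel merger): famamvilpok → famamvilpuk
  rule 3: no change — famamvilpuk
  rule 4 (vowel merger): famamvilpuk → fememvilpuk
  rule 5 (vowel merger): fememvilpuk → fememvelpuk
  ⇒ Gapane fememvelpuk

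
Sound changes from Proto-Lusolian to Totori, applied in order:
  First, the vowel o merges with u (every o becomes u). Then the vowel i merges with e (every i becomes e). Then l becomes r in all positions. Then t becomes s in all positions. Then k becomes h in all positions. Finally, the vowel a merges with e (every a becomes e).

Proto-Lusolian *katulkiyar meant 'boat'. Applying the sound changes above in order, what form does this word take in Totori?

hesurheyer

Totori: *katulkiyar
  katulkiyar (rule 1 does not apply)
  katulkiyar → katulkeyar   [vowel merger]
  katulkeyar → katurkeyar   [unconditioned shift]
  katurkeyar → kasurkeyar   [unconditioned shift]
  kasurkeyar → hasurheyar   [unconditioned shift]
  hasurheyar → hesurheyer   [vowel merger]
  giving Totori hesurheyer.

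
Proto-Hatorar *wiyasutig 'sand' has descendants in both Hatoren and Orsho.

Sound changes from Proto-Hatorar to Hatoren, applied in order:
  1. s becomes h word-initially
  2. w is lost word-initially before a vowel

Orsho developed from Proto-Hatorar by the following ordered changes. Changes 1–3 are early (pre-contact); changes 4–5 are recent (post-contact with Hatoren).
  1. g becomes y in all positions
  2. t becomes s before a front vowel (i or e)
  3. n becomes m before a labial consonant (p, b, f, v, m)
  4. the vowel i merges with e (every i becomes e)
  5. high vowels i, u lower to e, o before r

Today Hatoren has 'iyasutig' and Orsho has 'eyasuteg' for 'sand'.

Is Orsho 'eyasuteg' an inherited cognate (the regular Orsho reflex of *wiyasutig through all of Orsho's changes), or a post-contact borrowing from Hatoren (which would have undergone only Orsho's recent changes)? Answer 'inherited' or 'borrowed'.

If inherited, *wiyasutig would pass through all of Orsho's changes:
Orsho: *wiyasutig > wiyasutiy > wiyasusiy > weyasusey  (by unconditioned shift, palatalisation, vowel merger)
If borrowed from Hatoren 'iyasutig' after the early changes, it would undergo only the recent ones:
  rule 4 (vowel merger): iyasutig → eyasuteg
  rule 5 (pre-rhotic lowering): no change (eyasuteg)
  ⇒ as a loan: eyasuteg
Orsho 'eyasuteg' matches the loan outcome 'eyasuteg', not the inherited 'weyasusey' — it skipped the early Orsho changes, so it was borrowed from Hatoren.

borrowed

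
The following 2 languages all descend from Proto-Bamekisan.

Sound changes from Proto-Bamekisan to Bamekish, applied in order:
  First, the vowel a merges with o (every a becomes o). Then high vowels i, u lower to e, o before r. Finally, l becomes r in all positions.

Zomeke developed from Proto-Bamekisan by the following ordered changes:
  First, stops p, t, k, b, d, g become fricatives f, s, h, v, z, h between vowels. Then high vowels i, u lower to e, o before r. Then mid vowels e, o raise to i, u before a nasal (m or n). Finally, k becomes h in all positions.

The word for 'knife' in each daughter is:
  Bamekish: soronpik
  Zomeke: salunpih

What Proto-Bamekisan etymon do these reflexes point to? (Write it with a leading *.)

Position 2: Bamekish has o, Zomeke has a. Zomeke preserves a here (none of its changes turn any other segment into a), so the proto-segment is *a.
Position 4: Bamekish has o, Zomeke has u. Taking the neighbouring segments as reconstructed: Bamekish o could go back to *a or *o; Zomeke u could go back to *o or *u — the one source consistent with every daughter is *o.
Position 3: Bamekish has r, Zomeke has l. Zomeke preserves l here (none of its changes turn any other segment into l), so the proto-segment is *l.
This points to *salonpik. Verify forward in each daughter:
Bamekish: *salonpik > solonpik > soronpik  (by vowel merger, unconditioned shift)
Zomeke: *salonpik
  salonpik (rule 1 does not apply)
  salonpik (rule 2 does not apply)
  salonpik → salunpik   [pre-nasal raising]
  salunpik → salunpih   [unconditioned shift]
  giving Zomeke salunpih.
No other proto-form is consistent with every reflex, so the reconstruction is *salonpik.

*salonpik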